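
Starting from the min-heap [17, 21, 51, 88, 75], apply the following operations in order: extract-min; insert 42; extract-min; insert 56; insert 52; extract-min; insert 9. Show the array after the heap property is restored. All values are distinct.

[9, 56, 51, 88, 75, 52]

extract-min → returns 17:
  remove root 17; move last element 75 to root → [75, 21, 51, 88]
  75 vs smaller child 21 at index 1, swap → [21, 75, 51, 88]
insert 42:
  append 42 at index 4 → [21, 75, 51, 88, 42]
  42 < parent 75 at index 1, swap → [21, 42, 51, 88, 75]
extract-min → returns 21:
  remove root 21; move last element 75 to root → [75, 42, 51, 88]
  75 vs smaller child 42 at index 1, swap → [42, 75, 51, 88]
insert 56:
  append 56 at index 4 → [42, 75, 51, 88, 56]
  56 < parent 75 at index 1, swap → [42, 56, 51, 88, 75]
insert 52:
  append 52 at index 5 → [42, 56, 51, 88, 75, 52] (no swap needed)
extract-min → returns 42:
  remove root 42; move last element 52 to root → [52, 56, 51, 88, 75]
  52 vs smaller child 51 at index 2, swap → [51, 56, 52, 88, 75]
insert 9:
  append 9 at index 5 → [51, 56, 52, 88, 75, 9]
  9 < parent 52 at index 2, swap → [51, 56, 9, 88, 75, 52]
  9 < parent 51 at index 0, swap → [9, 56, 51, 88, 75, 52]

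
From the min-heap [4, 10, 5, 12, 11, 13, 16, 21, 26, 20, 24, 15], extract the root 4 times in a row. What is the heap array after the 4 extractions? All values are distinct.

extract-min #1 returns 4:
  remove root 4; move last element 15 to root → [15, 10, 5, 12, 11, 13, 16, 21, 26, 20, 24]
  15 vs smaller child 5 at index 2, swap → [5, 10, 15, 12, 11, 13, 16, 21, 26, 20, 24]
  15 vs smaller child 13 at index 5, swap → [5, 10, 13, 12, 11, 15, 16, 21, 26, 20, 24]
extract-min #2 returns 5:
  remove root 5; move last element 24 to root → [24, 10, 13, 12, 11, 15, 16, 21, 26, 20]
  24 vs smaller child 10 at index 1, swap → [10, 24, 13, 12, 11, 15, 16, 21, 26, 20]
  24 vs smaller child 11 at index 4, swap → [10, 11, 13, 12, 24, 15, 16, 21, 26, 20]
  24 vs only child 20 at index 9, swap → [10, 11, 13, 12, 20, 15, 16, 21, 26, 24]
extract-min #3 returns 10:
  remove root 10; move last element 24 to root → [24, 11, 13, 12, 20, 15, 16, 21, 26]
  24 vs smaller child 11 at index 1, swap → [11, 24, 13, 12, 20, 15, 16, 21, 26]
  24 vs smaller child 12 at index 3, swap → [11, 12, 13, 24, 20, 15, 16, 21, 26]
  24 vs smaller child 21 at index 7, swap → [11, 12, 13, 21, 20, 15, 16, 24, 26]
extract-min #4 returns 11:
  remove root 11; move last element 26 to root → [26, 12, 13, 21, 20, 15, 16, 24]
  26 vs smaller child 12 at index 1, swap → [12, 26, 13, 21, 20, 15, 16, 24]
  26 vs smaller child 20 at index 4, swap → [12, 20, 13, 21, 26, 15, 16, 24]

[12, 20, 13, 21, 26, 15, 16, 24]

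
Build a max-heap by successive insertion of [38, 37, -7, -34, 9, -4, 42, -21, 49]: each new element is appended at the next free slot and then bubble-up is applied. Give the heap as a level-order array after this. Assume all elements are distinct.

Insert 38:
  append 38 at index 0 → [38] (no swap needed)
Insert 37:
  append 37 at index 1 → [38, 37] (no swap needed)
Insert -7:
  append -7 at index 2 → [38, 37, -7] (no swap needed)
Insert -34:
  append -34 at index 3 → [38, 37, -7, -34] (no swap needed)
Insert 9:
  append 9 at index 4 → [38, 37, -7, -34, 9] (no swap needed)
Insert -4:
  append -4 at index 5 → [38, 37, -7, -34, 9, -4]
  -4 > parent -7 at index 2, swap → [38, 37, -4, -34, 9, -7]
Insert 42:
  append 42 at index 6 → [38, 37, -4, -34, 9, -7, 42]
  42 > parent -4 at index 2, swap → [38, 37, 42, -34, 9, -7, -4]
  42 > parent 38 at index 0, swap → [42, 37, 38, -34, 9, -7, -4]
Insert -21:
  append -21 at index 7 → [42, 37, 38, -34, 9, -7, -4, -21]
  -21 > parent -34 at index 3, swap → [42, 37, 38, -21, 9, -7, -4, -34]
Insert 49:
  append 49 at index 8 → [42, 37, 38, -21, 9, -7, -4, -34, 49]
  49 > parent -21 at index 3, swap → [42, 37, 38, 49, 9, -7, -4, -34, -21]
  49 > parent 37 at index 1, swap → [42, 49, 38, 37, 9, -7, -4, -34, -21]
  49 > parent 42 at index 0, swap → [49, 42, 38, 37, 9, -7, -4, -34, -21]

[49, 42, 38, 37, 9, -7, -4, -34, -21]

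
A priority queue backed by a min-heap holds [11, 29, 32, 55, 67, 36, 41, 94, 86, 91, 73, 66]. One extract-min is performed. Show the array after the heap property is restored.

[29, 55, 32, 66, 67, 36, 41, 94, 86, 91, 73]

remove root 11; move last element 66 to root → [66, 29, 32, 55, 67, 36, 41, 94, 86, 91, 73]
66 vs smaller child 29 at index 1, swap → [29, 66, 32, 55, 67, 36, 41, 94, 86, 91, 73]
66 vs smaller child 55 at index 3, swap → [29, 55, 32, 66, 67, 36, 41, 94, 86, 91, 73]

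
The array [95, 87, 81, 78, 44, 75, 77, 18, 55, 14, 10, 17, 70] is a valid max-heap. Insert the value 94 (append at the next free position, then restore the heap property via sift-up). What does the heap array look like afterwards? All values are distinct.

[95, 87, 94, 78, 44, 75, 81, 18, 55, 14, 10, 17, 70, 77]

append 94 at index 13 → [95, 87, 81, 78, 44, 75, 77, 18, 55, 14, 10, 17, 70, 94]
94 > parent 77 at index 6, swap → [95, 87, 81, 78, 44, 75, 94, 18, 55, 14, 10, 17, 70, 77]
94 > parent 81 at index 2, swap → [95, 87, 94, 78, 44, 75, 81, 18, 55, 14, 10, 17, 70, 77]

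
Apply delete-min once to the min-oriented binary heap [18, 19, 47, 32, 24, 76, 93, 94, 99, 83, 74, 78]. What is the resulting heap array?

[19, 24, 47, 32, 74, 76, 93, 94, 99, 83, 78]

remove root 18; move last element 78 to root → [78, 19, 47, 32, 24, 76, 93, 94, 99, 83, 74]
78 vs smaller child 19 at index 1, swap → [19, 78, 47, 32, 24, 76, 93, 94, 99, 83, 74]
78 vs smaller child 24 at index 4, swap → [19, 24, 47, 32, 78, 76, 93, 94, 99, 83, 74]
78 vs smaller child 74 at index 10, swap → [19, 24, 47, 32, 74, 76, 93, 94, 99, 83, 78]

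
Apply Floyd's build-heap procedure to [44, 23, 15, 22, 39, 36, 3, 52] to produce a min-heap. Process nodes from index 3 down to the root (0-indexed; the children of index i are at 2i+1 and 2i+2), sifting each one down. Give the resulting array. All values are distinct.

[3, 22, 15, 23, 39, 36, 44, 52]

sift down from index 3: already satisfies heap property
sift down from index 2:
  15 vs smaller child 3 at index 6, swap → [44, 23, 3, 22, 39, 36, 15, 52]
sift down from index 1:
  23 vs smaller child 22 at index 3, swap → [44, 22, 3, 23, 39, 36, 15, 52]
sift down from index 0:
  44 vs smaller child 3 at index 2, swap → [3, 22, 44, 23, 39, 36, 15, 52]
  44 vs smaller child 15 at index 6, swap → [3, 22, 15, 23, 39, 36, 44, 52]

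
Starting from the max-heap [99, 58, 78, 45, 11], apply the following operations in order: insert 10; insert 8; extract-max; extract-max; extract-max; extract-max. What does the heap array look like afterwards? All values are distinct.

insert 10:
  append 10 at index 5 → [99, 58, 78, 45, 11, 10] (no swap needed)
insert 8:
  append 8 at index 6 → [99, 58, 78, 45, 11, 10, 8] (no swap needed)
extract-max → returns 99:
  remove root 99; move last element 8 to root → [8, 58, 78, 45, 11, 10]
  8 vs larger child 78 at index 2, swap → [78, 58, 8, 45, 11, 10]
  8 vs only child 10 at index 5, swap → [78, 58, 10, 45, 11, 8]
extract-max → returns 78:
  remove root 78; move last element 8 to root → [8, 58, 10, 45, 11]
  8 vs larger child 58 at index 1, swap → [58, 8, 10, 45, 11]
  8 vs larger child 45 at index 3, swap → [58, 45, 10, 8, 11]
extract-max → returns 58:
  remove root 58; move last element 11 to root → [11, 45, 10, 8]
  11 vs larger child 45 at index 1, swap → [45, 11, 10, 8]
extract-max → returns 45:
  remove root 45; move last element 8 to root → [8, 11, 10]
  8 vs larger child 11 at index 1, swap → [11, 8, 10]

[11, 8, 10]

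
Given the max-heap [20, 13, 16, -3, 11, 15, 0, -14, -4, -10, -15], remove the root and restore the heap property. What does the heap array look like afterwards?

[16, 13, 15, -3, 11, -15, 0, -14, -4, -10]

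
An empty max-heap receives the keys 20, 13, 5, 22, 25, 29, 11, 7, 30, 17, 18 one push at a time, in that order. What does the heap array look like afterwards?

Insert 20:
  append 20 at index 0 → [20] (no swap needed)
Insert 13:
  append 13 at index 1 → [20, 13] (no swap needed)
Insert 5:
  append 5 at index 2 → [20, 13, 5] (no swap needed)
Insert 22:
  append 22 at index 3 → [20, 13, 5, 22]
  22 > parent 13 at index 1, swap → [20, 22, 5, 13]
  22 > parent 20 at index 0, swap → [22, 20, 5, 13]
Insert 25:
  append 25 at index 4 → [22, 20, 5, 13, 25]
  25 > parent 20 at index 1, swap → [22, 25, 5, 13, 20]
  25 > parent 22 at index 0, swap → [25, 22, 5, 13, 20]
Insert 29:
  append 29 at index 5 → [25, 22, 5, 13, 20, 29]
  29 > parent 5 at index 2, swap → [25, 22, 29, 13, 20, 5]
  29 > parent 25 at index 0, swap → [29, 22, 25, 13, 20, 5]
Insert 11:
  append 11 at index 6 → [29, 22, 25, 13, 20, 5, 11] (no swap needed)
Insert 7:
  append 7 at index 7 → [29, 22, 25, 13, 20, 5, 11, 7] (no swap needed)
Insert 30:
  append 30 at index 8 → [29, 22, 25, 13, 20, 5, 11, 7, 30]
  30 > parent 13 at index 3, swap → [29, 22, 25, 30, 20, 5, 11, 7, 13]
  30 > parent 22 at index 1, swap → [29, 30, 25, 22, 20, 5, 11, 7, 13]
  30 > parent 29 at index 0, swap → [30, 29, 25, 22, 20, 5, 11, 7, 13]
Insert 17:
  append 17 at index 9 → [30, 29, 25, 22, 20, 5, 11, 7, 13, 17] (no swap needed)
Insert 18:
  append 18 at index 10 → [30, 29, 25, 22, 20, 5, 11, 7, 13, 17, 18] (no swap needed)

[30, 29, 25, 22, 20, 5, 11, 7, 13, 17, 18]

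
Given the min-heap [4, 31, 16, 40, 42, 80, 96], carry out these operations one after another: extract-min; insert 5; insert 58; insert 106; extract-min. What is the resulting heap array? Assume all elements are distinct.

[16, 31, 80, 40, 42, 96, 106, 58]

extract-min → returns 4:
  remove root 4; move last element 96 to root → [96, 31, 16, 40, 42, 80]
  96 vs smaller child 16 at index 2, swap → [16, 31, 96, 40, 42, 80]
  96 vs only child 80 at index 5, swap → [16, 31, 80, 40, 42, 96]
insert 5:
  append 5 at index 6 → [16, 31, 80, 40, 42, 96, 5]
  5 < parent 80 at index 2, swap → [16, 31, 5, 40, 42, 96, 80]
  5 < parent 16 at index 0, swap → [5, 31, 16, 40, 42, 96, 80]
insert 58:
  append 58 at index 7 → [5, 31, 16, 40, 42, 96, 80, 58] (no swap needed)
insert 106:
  append 106 at index 8 → [5, 31, 16, 40, 42, 96, 80, 58, 106] (no swap needed)
extract-min → returns 5:
  remove root 5; move last element 106 to root → [106, 31, 16, 40, 42, 96, 80, 58]
  106 vs smaller child 16 at index 2, swap → [16, 31, 106, 40, 42, 96, 80, 58]
  106 vs smaller child 80 at index 6, swap → [16, 31, 80, 40, 42, 96, 106, 58]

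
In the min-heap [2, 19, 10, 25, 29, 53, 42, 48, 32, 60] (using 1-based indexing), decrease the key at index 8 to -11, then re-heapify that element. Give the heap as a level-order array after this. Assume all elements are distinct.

set index 8 from 48 to -11 → [2, 19, 10, 25, 29, 53, 42, -11, 32, 60]
-11 < parent 25 at index 4, swap → [2, 19, 10, -11, 29, 53, 42, 25, 32, 60]
-11 < parent 19 at index 2, swap → [2, -11, 10, 19, 29, 53, 42, 25, 32, 60]
-11 < parent 2 at index 1, swap → [-11, 2, 10, 19, 29, 53, 42, 25, 32, 60]

[-11, 2, 10, 19, 29, 53, 42, 25, 32, 60]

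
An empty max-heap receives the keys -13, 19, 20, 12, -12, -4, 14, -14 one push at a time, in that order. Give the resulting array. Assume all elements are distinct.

[20, 12, 19, -13, -12, -4, 14, -14]

Insert -13:
  append -13 at index 0 → [-13] (no swap needed)
Insert 19:
  append 19 at index 1 → [-13, 19]
  19 > parent -13 at index 0, swap → [19, -13]
Insert 20:
  append 20 at index 2 → [19, -13, 20]
  20 > parent 19 at index 0, swap → [20, -13, 19]
Insert 12:
  append 12 at index 3 → [20, -13, 19, 12]
  12 > parent -13 at index 1, swap → [20, 12, 19, -13]
Insert -12:
  append -12 at index 4 → [20, 12, 19, -13, -12] (no swap needed)
Insert -4:
  append -4 at index 5 → [20, 12, 19, -13, -12, -4] (no swap needed)
Insert 14:
  append 14 at index 6 → [20, 12, 19, -13, -12, -4, 14] (no swap needed)
Insert -14:
  append -14 at index 7 → [20, 12, 19, -13, -12, -4, 14, -14] (no swap needed)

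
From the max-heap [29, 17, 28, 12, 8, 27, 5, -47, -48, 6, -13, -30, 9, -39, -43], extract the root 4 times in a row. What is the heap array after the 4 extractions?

[12, 8, 9, -43, 6, -30, 5, -47, -48, -39, -13]

extract-max #1 returns 29:
  remove root 29; move last element -43 to root → [-43, 17, 28, 12, 8, 27, 5, -47, -48, 6, -13, -30, 9, -39]
  -43 vs larger child 28 at index 2, swap → [28, 17, -43, 12, 8, 27, 5, -47, -48, 6, -13, -30, 9, -39]
  -43 vs larger child 27 at index 5, swap → [28, 17, 27, 12, 8, -43, 5, -47, -48, 6, -13, -30, 9, -39]
  -43 vs larger child 9 at index 12, swap → [28, 17, 27, 12, 8, 9, 5, -47, -48, 6, -13, -30, -43, -39]
extract-max #2 returns 28:
  remove root 28; move last element -39 to root → [-39, 17, 27, 12, 8, 9, 5, -47, -48, 6, -13, -30, -43]
  -39 vs larger child 27 at index 2, swap → [27, 17, -39, 12, 8, 9, 5, -47, -48, 6, -13, -30, -43]
  -39 vs larger child 9 at index 5, swap → [27, 17, 9, 12, 8, -39, 5, -47, -48, 6, -13, -30, -43]
  -39 vs larger child -30 at index 11, swap → [27, 17, 9, 12, 8, -30, 5, -47, -48, 6, -13, -39, -43]
extract-max #3 returns 27:
  remove root 27; move last element -43 to root → [-43, 17, 9, 12, 8, -30, 5, -47, -48, 6, -13, -39]
  -43 vs larger child 17 at index 1, swap → [17, -43, 9, 12, 8, -30, 5, -47, -48, 6, -13, -39]
  -43 vs larger child 12 at index 3, swap → [17, 12, 9, -43, 8, -30, 5, -47, -48, 6, -13, -39]
extract-max #4 returns 17:
  remove root 17; move last element -39 to root → [-39, 12, 9, -43, 8, -30, 5, -47, -48, 6, -13]
  -39 vs larger child 12 at index 1, swap → [12, -39, 9, -43, 8, -30, 5, -47, -48, 6, -13]
  -39 vs larger child 8 at index 4, swap → [12, 8, 9, -43, -39, -30, 5, -47, -48, 6, -13]
  -39 vs larger child 6 at index 9, swap → [12, 8, 9, -43, 6, -30, 5, -47, -48, -39, -13]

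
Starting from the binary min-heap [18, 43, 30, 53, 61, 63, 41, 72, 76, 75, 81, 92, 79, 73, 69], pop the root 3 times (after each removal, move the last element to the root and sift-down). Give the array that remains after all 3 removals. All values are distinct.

[43, 53, 63, 72, 61, 73, 69, 79, 76, 75, 81, 92]

extract-min #1 returns 18:
  remove root 18; move last element 69 to root → [69, 43, 30, 53, 61, 63, 41, 72, 76, 75, 81, 92, 79, 73]
  69 vs smaller child 30 at index 2, swap → [30, 43, 69, 53, 61, 63, 41, 72, 76, 75, 81, 92, 79, 73]
  69 vs smaller child 41 at index 6, swap → [30, 43, 41, 53, 61, 63, 69, 72, 76, 75, 81, 92, 79, 73]
extract-min #2 returns 30:
  remove root 30; move last element 73 to root → [73, 43, 41, 53, 61, 63, 69, 72, 76, 75, 81, 92, 79]
  73 vs smaller child 41 at index 2, swap → [41, 43, 73, 53, 61, 63, 69, 72, 76, 75, 81, 92, 79]
  73 vs smaller child 63 at index 5, swap → [41, 43, 63, 53, 61, 73, 69, 72, 76, 75, 81, 92, 79]
extract-min #3 returns 41:
  remove root 41; move last element 79 to root → [79, 43, 63, 53, 61, 73, 69, 72, 76, 75, 81, 92]
  79 vs smaller child 43 at index 1, swap → [43, 79, 63, 53, 61, 73, 69, 72, 76, 75, 81, 92]
  79 vs smaller child 53 at index 3, swap → [43, 53, 63, 79, 61, 73, 69, 72, 76, 75, 81, 92]
  79 vs smaller child 72 at index 7, swap → [43, 53, 63, 72, 61, 73, 69, 79, 76, 75, 81, 92]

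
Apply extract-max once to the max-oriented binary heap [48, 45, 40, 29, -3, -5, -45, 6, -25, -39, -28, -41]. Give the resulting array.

[45, 29, 40, 6, -3, -5, -45, -41, -25, -39, -28]

remove root 48; move last element -41 to root → [-41, 45, 40, 29, -3, -5, -45, 6, -25, -39, -28]
-41 vs larger child 45 at index 1, swap → [45, -41, 40, 29, -3, -5, -45, 6, -25, -39, -28]
-41 vs larger child 29 at index 3, swap → [45, 29, 40, -41, -3, -5, -45, 6, -25, -39, -28]
-41 vs larger child 6 at index 7, swap → [45, 29, 40, 6, -3, -5, -45, -41, -25, -39, -28]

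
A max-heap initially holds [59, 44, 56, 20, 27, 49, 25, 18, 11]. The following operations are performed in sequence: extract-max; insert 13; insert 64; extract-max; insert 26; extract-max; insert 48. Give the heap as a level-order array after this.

[49, 48, 26, 20, 44, 11, 25, 18, 13, 27]

extract-max → returns 59:
  remove root 59; move last element 11 to root → [11, 44, 56, 20, 27, 49, 25, 18]
  11 vs larger child 56 at index 2, swap → [56, 44, 11, 20, 27, 49, 25, 18]
  11 vs larger child 49 at index 5, swap → [56, 44, 49, 20, 27, 11, 25, 18]
insert 13:
  append 13 at index 8 → [56, 44, 49, 20, 27, 11, 25, 18, 13] (no swap needed)
insert 64:
  append 64 at index 9 → [56, 44, 49, 20, 27, 11, 25, 18, 13, 64]
  64 > parent 27 at index 4, swap → [56, 44, 49, 20, 64, 11, 25, 18, 13, 27]
  64 > parent 44 at index 1, swap → [56, 64, 49, 20, 44, 11, 25, 18, 13, 27]
  64 > parent 56 at index 0, swap → [64, 56, 49, 20, 44, 11, 25, 18, 13, 27]
extract-max → returns 64:
  remove root 64; move last element 27 to root → [27, 56, 49, 20, 44, 11, 25, 18, 13]
  27 vs larger child 56 at index 1, swap → [56, 27, 49, 20, 44, 11, 25, 18, 13]
  27 vs larger child 44 at index 4, swap → [56, 44, 49, 20, 27, 11, 25, 18, 13]
insert 26:
  append 26 at index 9 → [56, 44, 49, 20, 27, 11, 25, 18, 13, 26] (no swap needed)
extract-max → returns 56:
  remove root 56; move last element 26 to root → [26, 44, 49, 20, 27, 11, 25, 18, 13]
  26 vs larger child 49 at index 2, swap → [49, 44, 26, 20, 27, 11, 25, 18, 13]
insert 48:
  append 48 at index 9 → [49, 44, 26, 20, 27, 11, 25, 18, 13, 48]
  48 > parent 27 at index 4, swap → [49, 44, 26, 20, 48, 11, 25, 18, 13, 27]
  48 > parent 44 at index 1, swap → [49, 48, 26, 20, 44, 11, 25, 18, 13, 27]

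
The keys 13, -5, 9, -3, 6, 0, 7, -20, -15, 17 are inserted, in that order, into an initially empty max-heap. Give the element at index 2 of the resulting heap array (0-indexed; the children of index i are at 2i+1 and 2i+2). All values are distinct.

Insert 13:
  append 13 at index 0 → [13] (no swap needed)
Insert -5:
  append -5 at index 1 → [13, -5] (no swap needed)
Insert 9:
  append 9 at index 2 → [13, -5, 9] (no swap needed)
Insert -3:
  append -3 at index 3 → [13, -5, 9, -3]
  -3 > parent -5 at index 1, swap → [13, -3, 9, -5]
Insert 6:
  append 6 at index 4 → [13, -3, 9, -5, 6]
  6 > parent -3 at index 1, swap → [13, 6, 9, -5, -3]
Insert 0:
  append 0 at index 5 → [13, 6, 9, -5, -3, 0] (no swap needed)
Insert 7:
  append 7 at index 6 → [13, 6, 9, -5, -3, 0, 7] (no swap needed)
Insert -20:
  append -20 at index 7 → [13, 6, 9, -5, -3, 0, 7, -20] (no swap needed)
Insert -15:
  append -15 at index 8 → [13, 6, 9, -5, -3, 0, 7, -20, -15] (no swap needed)
Insert 17:
  append 17 at index 9 → [13, 6, 9, -5, -3, 0, 7, -20, -15, 17]
  17 > parent -3 at index 4, swap → [13, 6, 9, -5, 17, 0, 7, -20, -15, -3]
  17 > parent 6 at index 1, swap → [13, 17, 9, -5, 6, 0, 7, -20, -15, -3]
  17 > parent 13 at index 0, swap → [17, 13, 9, -5, 6, 0, 7, -20, -15, -3]
resulting array: [17, 13, 9, -5, 6, 0, 7, -20, -15, -3]

9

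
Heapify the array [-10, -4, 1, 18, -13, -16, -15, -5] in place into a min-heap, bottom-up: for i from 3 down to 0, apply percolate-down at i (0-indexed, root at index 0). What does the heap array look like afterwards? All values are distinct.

[-16, -13, -15, -5, -4, 1, -10, 18]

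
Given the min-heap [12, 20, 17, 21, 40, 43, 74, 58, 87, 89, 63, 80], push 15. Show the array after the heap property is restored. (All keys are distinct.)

[12, 20, 15, 21, 40, 17, 74, 58, 87, 89, 63, 80, 43]

append 15 at index 12 → [12, 20, 17, 21, 40, 43, 74, 58, 87, 89, 63, 80, 15]
15 < parent 43 at index 5, swap → [12, 20, 17, 21, 40, 15, 74, 58, 87, 89, 63, 80, 43]
15 < parent 17 at index 2, swap → [12, 20, 15, 21, 40, 17, 74, 58, 87, 89, 63, 80, 43]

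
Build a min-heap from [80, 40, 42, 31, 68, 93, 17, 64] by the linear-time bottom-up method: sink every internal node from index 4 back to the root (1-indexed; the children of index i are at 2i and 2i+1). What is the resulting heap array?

[17, 31, 42, 40, 68, 93, 80, 64]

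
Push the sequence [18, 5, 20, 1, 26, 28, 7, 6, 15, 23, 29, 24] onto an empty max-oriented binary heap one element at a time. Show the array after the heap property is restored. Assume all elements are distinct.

[29, 28, 26, 15, 23, 24, 7, 1, 6, 5, 20, 18]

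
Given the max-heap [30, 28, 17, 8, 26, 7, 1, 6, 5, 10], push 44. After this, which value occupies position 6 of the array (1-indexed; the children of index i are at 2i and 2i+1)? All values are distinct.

append 44 at index 11 → [30, 28, 17, 8, 26, 7, 1, 6, 5, 10, 44]
44 > parent 26 at index 5, swap → [30, 28, 17, 8, 44, 7, 1, 6, 5, 10, 26]
44 > parent 28 at index 2, swap → [30, 44, 17, 8, 28, 7, 1, 6, 5, 10, 26]
44 > parent 30 at index 1, swap → [44, 30, 17, 8, 28, 7, 1, 6, 5, 10, 26]
resulting array: [44, 30, 17, 8, 28, 7, 1, 6, 5, 10, 26]

7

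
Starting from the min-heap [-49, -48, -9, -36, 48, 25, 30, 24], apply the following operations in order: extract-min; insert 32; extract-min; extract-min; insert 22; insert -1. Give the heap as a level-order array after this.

[-9, -1, 22, 24, 48, 30, 25, 32]

extract-min → returns -49:
  remove root -49; move last element 24 to root → [24, -48, -9, -36, 48, 25, 30]
  24 vs smaller child -48 at index 1, swap → [-48, 24, -9, -36, 48, 25, 30]
  24 vs smaller child -36 at index 3, swap → [-48, -36, -9, 24, 48, 25, 30]
insert 32:
  append 32 at index 7 → [-48, -36, -9, 24, 48, 25, 30, 32] (no swap needed)
extract-min → returns -48:
  remove root -48; move last element 32 to root → [32, -36, -9, 24, 48, 25, 30]
  32 vs smaller child -36 at index 1, swap → [-36, 32, -9, 24, 48, 25, 30]
  32 vs smaller child 24 at index 3, swap → [-36, 24, -9, 32, 48, 25, 30]
extract-min → returns -36:
  remove root -36; move last element 30 to root → [30, 24, -9, 32, 48, 25]
  30 vs smaller child -9 at index 2, swap → [-9, 24, 30, 32, 48, 25]
  30 vs only child 25 at index 5, swap → [-9, 24, 25, 32, 48, 30]
insert 22:
  append 22 at index 6 → [-9, 24, 25, 32, 48, 30, 22]
  22 < parent 25 at index 2, swap → [-9, 24, 22, 32, 48, 30, 25]
insert -1:
  append -1 at index 7 → [-9, 24, 22, 32, 48, 30, 25, -1]
  -1 < parent 32 at index 3, swap → [-9, 24, 22, -1, 48, 30, 25, 32]
  -1 < parent 24 at index 1, swap → [-9, -1, 22, 24, 48, 30, 25, 32]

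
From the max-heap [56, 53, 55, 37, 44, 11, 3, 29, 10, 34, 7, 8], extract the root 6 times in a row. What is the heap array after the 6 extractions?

extract-max #1 returns 56:
  remove root 56; move last element 8 to root → [8, 53, 55, 37, 44, 11, 3, 29, 10, 34, 7]
  8 vs larger child 55 at index 2, swap → [55, 53, 8, 37, 44, 11, 3, 29, 10, 34, 7]
  8 vs larger child 11 at index 5, swap → [55, 53, 11, 37, 44, 8, 3, 29, 10, 34, 7]
extract-max #2 returns 55:
  remove root 55; move last element 7 to root → [7, 53, 11, 37, 44, 8, 3, 29, 10, 34]
  7 vs larger child 53 at index 1, swap → [53, 7, 11, 37, 44, 8, 3, 29, 10, 34]
  7 vs larger child 44 at index 4, swap → [53, 44, 11, 37, 7, 8, 3, 29, 10, 34]
  7 vs only child 34 at index 9, swap → [53, 44, 11, 37, 34, 8, 3, 29, 10, 7]
extract-max #3 returns 53:
  remove root 53; move last element 7 to root → [7, 44, 11, 37, 34, 8, 3, 29, 10]
  7 vs larger child 44 at index 1, swap → [44, 7, 11, 37, 34, 8, 3, 29, 10]
  7 vs larger child 37 at index 3, swap → [44, 37, 11, 7, 34, 8, 3, 29, 10]
  7 vs larger child 29 at index 7, swap → [44, 37, 11, 29, 34, 8, 3, 7, 10]
extract-max #4 returns 44:
  remove root 44; move last element 10 to root → [10, 37, 11, 29, 34, 8, 3, 7]
  10 vs larger child 37 at index 1, swap → [37, 10, 11, 29, 34, 8, 3, 7]
  10 vs larger child 34 at index 4, swap → [37, 34, 11, 29, 10, 8, 3, 7]
extract-max #5 returns 37:
  remove root 37; move last element 7 to root → [7, 34, 11, 29, 10, 8, 3]
  7 vs larger child 34 at index 1, swap → [34, 7, 11, 29, 10, 8, 3]
  7 vs larger child 29 at index 3, swap → [34, 29, 11, 7, 10, 8, 3]
extract-max #6 returns 34:
  remove root 34; move last element 3 to root → [3, 29, 11, 7, 10, 8]
  3 vs larger child 29 at index 1, swap → [29, 3, 11, 7, 10, 8]
  3 vs larger child 10 at index 4, swap → [29, 10, 11, 7, 3, 8]

[29, 10, 11, 7, 3, 8]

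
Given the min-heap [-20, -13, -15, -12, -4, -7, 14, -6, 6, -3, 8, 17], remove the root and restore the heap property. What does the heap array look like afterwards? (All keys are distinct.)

remove root -20; move last element 17 to root → [17, -13, -15, -12, -4, -7, 14, -6, 6, -3, 8]
17 vs smaller child -15 at index 2, swap → [-15, -13, 17, -12, -4, -7, 14, -6, 6, -3, 8]
17 vs smaller child -7 at index 5, swap → [-15, -13, -7, -12, -4, 17, 14, -6, 6, -3, 8]

[-15, -13, -7, -12, -4, 17, 14, -6, 6, -3, 8]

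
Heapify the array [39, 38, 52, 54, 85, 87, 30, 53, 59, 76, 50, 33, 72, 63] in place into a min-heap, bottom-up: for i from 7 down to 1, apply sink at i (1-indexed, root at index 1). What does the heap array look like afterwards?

[30, 38, 33, 53, 50, 39, 52, 54, 59, 76, 85, 87, 72, 63]

sift down from index 7: already satisfies heap property
sift down from index 6:
  87 vs smaller child 33 at index 12, swap → [39, 38, 52, 54, 85, 33, 30, 53, 59, 76, 50, 87, 72, 63]
sift down from index 5:
  85 vs smaller child 50 at index 11, swap → [39, 38, 52, 54, 50, 33, 30, 53, 59, 76, 85, 87, 72, 63]
sift down from index 4:
  54 vs smaller child 53 at index 8, swap → [39, 38, 52, 53, 50, 33, 30, 54, 59, 76, 85, 87, 72, 63]
sift down from index 3:
  52 vs smaller child 30 at index 7, swap → [39, 38, 30, 53, 50, 33, 52, 54, 59, 76, 85, 87, 72, 63]
sift down from index 2: already satisfies heap property
sift down from index 1:
  39 vs smaller child 30 at index 3, swap → [30, 38, 39, 53, 50, 33, 52, 54, 59, 76, 85, 87, 72, 63]
  39 vs smaller child 33 at index 6, swap → [30, 38, 33, 53, 50, 39, 52, 54, 59, 76, 85, 87, 72, 63]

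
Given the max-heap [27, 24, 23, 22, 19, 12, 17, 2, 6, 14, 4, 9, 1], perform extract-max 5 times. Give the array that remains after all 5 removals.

[17, 14, 12, 6, 4, 1, 9, 2]

extract-max #1 returns 27:
  remove root 27; move last element 1 to root → [1, 24, 23, 22, 19, 12, 17, 2, 6, 14, 4, 9]
  1 vs larger child 24 at index 1, swap → [24, 1, 23, 22, 19, 12, 17, 2, 6, 14, 4, 9]
  1 vs larger child 22 at index 3, swap → [24, 22, 23, 1, 19, 12, 17, 2, 6, 14, 4, 9]
  1 vs larger child 6 at index 8, swap → [24, 22, 23, 6, 19, 12, 17, 2, 1, 14, 4, 9]
extract-max #2 returns 24:
  remove root 24; move last element 9 to root → [9, 22, 23, 6, 19, 12, 17, 2, 1, 14, 4]
  9 vs larger child 23 at index 2, swap → [23, 22, 9, 6, 19, 12, 17, 2, 1, 14, 4]
  9 vs larger child 17 at index 6, swap → [23, 22, 17, 6, 19, 12, 9, 2, 1, 14, 4]
extract-max #3 returns 23:
  remove root 23; move last element 4 to root → [4, 22, 17, 6, 19, 12, 9, 2, 1, 14]
  4 vs larger child 22 at index 1, swap → [22, 4, 17, 6, 19, 12, 9, 2, 1, 14]
  4 vs larger child 19 at index 4, swap → [22, 19, 17, 6, 4, 12, 9, 2, 1, 14]
  4 vs only child 14 at index 9, swap → [22, 19, 17, 6, 14, 12, 9, 2, 1, 4]
extract-max #4 returns 22:
  remove root 22; move last element 4 to root → [4, 19, 17, 6, 14, 12, 9, 2, 1]
  4 vs larger child 19 at index 1, swap → [19, 4, 17, 6, 14, 12, 9, 2, 1]
  4 vs larger child 14 at index 4, swap → [19, 14, 17, 6, 4, 12, 9, 2, 1]
extract-max #5 returns 19:
  remove root 19; move last element 1 to root → [1, 14, 17, 6, 4, 12, 9, 2]
  1 vs larger child 17 at index 2, swap → [17, 14, 1, 6, 4, 12, 9, 2]
  1 vs larger child 12 at index 5, swap → [17, 14, 12, 6, 4, 1, 9, 2]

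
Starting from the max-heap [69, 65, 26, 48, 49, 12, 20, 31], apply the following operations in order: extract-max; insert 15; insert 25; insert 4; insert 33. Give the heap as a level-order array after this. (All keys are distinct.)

extract-max → returns 69:
  remove root 69; move last element 31 to root → [31, 65, 26, 48, 49, 12, 20]
  31 vs larger child 65 at index 1, swap → [65, 31, 26, 48, 49, 12, 20]
  31 vs larger child 49 at index 4, swap → [65, 49, 26, 48, 31, 12, 20]
insert 15:
  append 15 at index 7 → [65, 49, 26, 48, 31, 12, 20, 15] (no swap needed)
insert 25:
  append 25 at index 8 → [65, 49, 26, 48, 31, 12, 20, 15, 25] (no swap needed)
insert 4:
  append 4 at index 9 → [65, 49, 26, 48, 31, 12, 20, 15, 25, 4] (no swap needed)
insert 33:
  append 33 at index 10 → [65, 49, 26, 48, 31, 12, 20, 15, 25, 4, 33]
  33 > parent 31 at index 4, swap → [65, 49, 26, 48, 33, 12, 20, 15, 25, 4, 31]

[65, 49, 26, 48, 33, 12, 20, 15, 25, 4, 31]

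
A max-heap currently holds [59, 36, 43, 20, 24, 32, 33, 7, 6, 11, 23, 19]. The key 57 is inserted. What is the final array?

[59, 36, 57, 20, 24, 43, 33, 7, 6, 11, 23, 19, 32]

append 57 at index 12 → [59, 36, 43, 20, 24, 32, 33, 7, 6, 11, 23, 19, 57]
57 > parent 32 at index 5, swap → [59, 36, 43, 20, 24, 57, 33, 7, 6, 11, 23, 19, 32]
57 > parent 43 at index 2, swap → [59, 36, 57, 20, 24, 43, 33, 7, 6, 11, 23, 19, 32]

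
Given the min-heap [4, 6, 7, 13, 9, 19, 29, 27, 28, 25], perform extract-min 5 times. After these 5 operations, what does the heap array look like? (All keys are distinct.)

[19, 25, 28, 27, 29]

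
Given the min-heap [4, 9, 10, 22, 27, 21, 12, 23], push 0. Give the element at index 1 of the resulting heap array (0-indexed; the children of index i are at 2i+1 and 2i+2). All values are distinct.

append 0 at index 8 → [4, 9, 10, 22, 27, 21, 12, 23, 0]
0 < parent 22 at index 3, swap → [4, 9, 10, 0, 27, 21, 12, 23, 22]
0 < parent 9 at index 1, swap → [4, 0, 10, 9, 27, 21, 12, 23, 22]
0 < parent 4 at index 0, swap → [0, 4, 10, 9, 27, 21, 12, 23, 22]
resulting array: [0, 4, 10, 9, 27, 21, 12, 23, 22]

4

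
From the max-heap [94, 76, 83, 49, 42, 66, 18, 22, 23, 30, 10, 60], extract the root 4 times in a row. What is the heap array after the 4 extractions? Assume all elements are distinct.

[60, 49, 30, 23, 42, 10, 18, 22]

extract-max #1 returns 94:
  remove root 94; move last element 60 to root → [60, 76, 83, 49, 42, 66, 18, 22, 23, 30, 10]
  60 vs larger child 83 at index 2, swap → [83, 76, 60, 49, 42, 66, 18, 22, 23, 30, 10]
  60 vs larger child 66 at index 5, swap → [83, 76, 66, 49, 42, 60, 18, 22, 23, 30, 10]
extract-max #2 returns 83:
  remove root 83; move last element 10 to root → [10, 76, 66, 49, 42, 60, 18, 22, 23, 30]
  10 vs larger child 76 at index 1, swap → [76, 10, 66, 49, 42, 60, 18, 22, 23, 30]
  10 vs larger child 49 at index 3, swap → [76, 49, 66, 10, 42, 60, 18, 22, 23, 30]
  10 vs larger child 23 at index 8, swap → [76, 49, 66, 23, 42, 60, 18, 22, 10, 30]
extract-max #3 returns 76:
  remove root 76; move last element 30 to root → [30, 49, 66, 23, 42, 60, 18, 22, 10]
  30 vs larger child 66 at index 2, swap → [66, 49, 30, 23, 42, 60, 18, 22, 10]
  30 vs larger child 60 at index 5, swap → [66, 49, 60, 23, 42, 30, 18, 22, 10]
extract-max #4 returns 66:
  remove root 66; move last element 10 to root → [10, 49, 60, 23, 42, 30, 18, 22]
  10 vs larger child 60 at index 2, swap → [60, 49, 10, 23, 42, 30, 18, 22]
  10 vs larger child 30 at index 5, swap → [60, 49, 30, 23, 42, 10, 18, 22]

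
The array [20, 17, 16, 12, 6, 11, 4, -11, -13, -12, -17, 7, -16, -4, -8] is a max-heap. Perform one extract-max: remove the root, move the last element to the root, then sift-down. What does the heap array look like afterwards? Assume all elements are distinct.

[17, 12, 16, -8, 6, 11, 4, -11, -13, -12, -17, 7, -16, -4]

remove root 20; move last element -8 to root → [-8, 17, 16, 12, 6, 11, 4, -11, -13, -12, -17, 7, -16, -4]
-8 vs larger child 17 at index 1, swap → [17, -8, 16, 12, 6, 11, 4, -11, -13, -12, -17, 7, -16, -4]
-8 vs larger child 12 at index 3, swap → [17, 12, 16, -8, 6, 11, 4, -11, -13, -12, -17, 7, -16, -4]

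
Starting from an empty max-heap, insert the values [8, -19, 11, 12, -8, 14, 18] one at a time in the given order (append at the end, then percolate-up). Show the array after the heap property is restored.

Insert 8:
  append 8 at index 0 → [8] (no swap needed)
Insert -19:
  append -19 at index 1 → [8, -19] (no swap needed)
Insert 11:
  append 11 at index 2 → [8, -19, 11]
  11 > parent 8 at index 0, swap → [11, -19, 8]
Insert 12:
  append 12 at index 3 → [11, -19, 8, 12]
  12 > parent -19 at index 1, swap → [11, 12, 8, -19]
  12 > parent 11 at index 0, swap → [12, 11, 8, -19]
Insert -8:
  append -8 at index 4 → [12, 11, 8, -19, -8] (no swap needed)
Insert 14:
  append 14 at index 5 → [12, 11, 8, -19, -8, 14]
  14 > parent 8 at index 2, swap → [12, 11, 14, -19, -8, 8]
  14 > parent 12 at index 0, swap → [14, 11, 12, -19, -8, 8]
Insert 18:
  append 18 at index 6 → [14, 11, 12, -19, -8, 8, 18]
  18 > parent 12 at index 2, swap → [14, 11, 18, -19, -8, 8, 12]
  18 > parent 14 at index 0, swap → [18, 11, 14, -19, -8, 8, 12]

[18, 11, 14, -19, -8, 8, 12]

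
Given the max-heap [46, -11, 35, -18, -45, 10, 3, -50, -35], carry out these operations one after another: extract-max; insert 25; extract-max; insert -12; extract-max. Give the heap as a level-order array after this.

extract-max → returns 46:
  remove root 46; move last element -35 to root → [-35, -11, 35, -18, -45, 10, 3, -50]
  -35 vs larger child 35 at index 2, swap → [35, -11, -35, -18, -45, 10, 3, -50]
  -35 vs larger child 10 at index 5, swap → [35, -11, 10, -18, -45, -35, 3, -50]
insert 25:
  append 25 at index 8 → [35, -11, 10, -18, -45, -35, 3, -50, 25]
  25 > parent -18 at index 3, swap → [35, -11, 10, 25, -45, -35, 3, -50, -18]
  25 > parent -11 at index 1, swap → [35, 25, 10, -11, -45, -35, 3, -50, -18]
extract-max → returns 35:
  remove root 35; move last element -18 to root → [-18, 25, 10, -11, -45, -35, 3, -50]
  -18 vs larger child 25 at index 1, swap → [25, -18, 10, -11, -45, -35, 3, -50]
  -18 vs larger child -11 at index 3, swap → [25, -11, 10, -18, -45, -35, 3, -50]
insert -12:
  append -12 at index 8 → [25, -11, 10, -18, -45, -35, 3, -50, -12]
  -12 > parent -18 at index 3, swap → [25, -11, 10, -12, -45, -35, 3, -50, -18]
extract-max → returns 25:
  remove root 25; move last element -18 to root → [-18, -11, 10, -12, -45, -35, 3, -50]
  -18 vs larger child 10 at index 2, swap → [10, -11, -18, -12, -45, -35, 3, -50]
  -18 vs larger child 3 at index 6, swap → [10, -11, 3, -12, -45, -35, -18, -50]

[10, -11, 3, -12, -45, -35, -18, -50]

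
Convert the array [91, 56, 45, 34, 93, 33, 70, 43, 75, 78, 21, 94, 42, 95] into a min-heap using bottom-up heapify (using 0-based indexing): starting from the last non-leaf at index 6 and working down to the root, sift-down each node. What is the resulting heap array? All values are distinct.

sift down from index 6: already satisfies heap property
sift down from index 5: already satisfies heap property
sift down from index 4:
  93 vs smaller child 21 at index 10, swap → [91, 56, 45, 34, 21, 33, 70, 43, 75, 78, 93, 94, 42, 95]
sift down from index 3: already satisfies heap property
sift down from index 2:
  45 vs smaller child 33 at index 5, swap → [91, 56, 33, 34, 21, 45, 70, 43, 75, 78, 93, 94, 42, 95]
  45 vs smaller child 42 at index 12, swap → [91, 56, 33, 34, 21, 42, 70, 43, 75, 78, 93, 94, 45, 95]
sift down from index 1:
  56 vs smaller child 21 at index 4, swap → [91, 21, 33, 34, 56, 42, 70, 43, 75, 78, 93, 94, 45, 95]
sift down from index 0:
  91 vs smaller child 21 at index 1, swap → [21, 91, 33, 34, 56, 42, 70, 43, 75, 78, 93, 94, 45, 95]
  91 vs smaller child 34 at index 3, swap → [21, 34, 33, 91, 56, 42, 70, 43, 75, 78, 93, 94, 45, 95]
  91 vs smaller child 43 at index 7, swap → [21, 34, 33, 43, 56, 42, 70, 91, 75, 78, 93, 94, 45, 95]

[21, 34, 33, 43, 56, 42, 70, 91, 75, 78, 93, 94, 45, 95]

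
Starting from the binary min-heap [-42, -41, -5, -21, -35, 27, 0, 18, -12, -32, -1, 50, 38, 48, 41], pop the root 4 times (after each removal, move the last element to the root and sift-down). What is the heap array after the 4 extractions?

[-21, -12, -5, 18, -1, 27, 0, 50, 38, 41, 48]

extract-min #1 returns -42:
  remove root -42; move last element 41 to root → [41, -41, -5, -21, -35, 27, 0, 18, -12, -32, -1, 50, 38, 48]
  41 vs smaller child -41 at index 1, swap → [-41, 41, -5, -21, -35, 27, 0, 18, -12, -32, -1, 50, 38, 48]
  41 vs smaller child -35 at index 4, swap → [-41, -35, -5, -21, 41, 27, 0, 18, -12, -32, -1, 50, 38, 48]
  41 vs smaller child -32 at index 9, swap → [-41, -35, -5, -21, -32, 27, 0, 18, -12, 41, -1, 50, 38, 48]
extract-min #2 returns -41:
  remove root -41; move last element 48 to root → [48, -35, -5, -21, -32, 27, 0, 18, -12, 41, -1, 50, 38]
  48 vs smaller child -35 at index 1, swap → [-35, 48, -5, -21, -32, 27, 0, 18, -12, 41, -1, 50, 38]
  48 vs smaller child -32 at index 4, swap → [-35, -32, -5, -21, 48, 27, 0, 18, -12, 41, -1, 50, 38]
  48 vs smaller child -1 at index 10, swap → [-35, -32, -5, -21, -1, 27, 0, 18, -12, 41, 48, 50, 38]
extract-min #3 returns -35:
  remove root -35; move last element 38 to root → [38, -32, -5, -21, -1, 27, 0, 18, -12, 41, 48, 50]
  38 vs smaller child -32 at index 1, swap → [-32, 38, -5, -21, -1, 27, 0, 18, -12, 41, 48, 50]
  38 vs smaller child -21 at index 3, swap → [-32, -21, -5, 38, -1, 27, 0, 18, -12, 41, 48, 50]
  38 vs smaller child -12 at index 8, swap → [-32, -21, -5, -12, -1, 27, 0, 18, 38, 41, 48, 50]
extract-min #4 returns -32:
  remove root -32; move last element 50 to root → [50, -21, -5, -12, -1, 27, 0, 18, 38, 41, 48]
  50 vs smaller child -21 at index 1, swap → [-21, 50, -5, -12, -1, 27, 0, 18, 38, 41, 48]
  50 vs smaller child -12 at index 3, swap → [-21, -12, -5, 50, -1, 27, 0, 18, 38, 41, 48]
  50 vs smaller child 18 at index 7, swap → [-21, -12, -5, 18, -1, 27, 0, 50, 38, 41, 48]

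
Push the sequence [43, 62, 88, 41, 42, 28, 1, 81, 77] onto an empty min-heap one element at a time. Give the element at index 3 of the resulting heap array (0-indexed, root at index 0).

62

Insert 43:
  append 43 at index 0 → [43] (no swap needed)
Insert 62:
  append 62 at index 1 → [43, 62] (no swap needed)
Insert 88:
  append 88 at index 2 → [43, 62, 88] (no swap needed)
Insert 41:
  append 41 at index 3 → [43, 62, 88, 41]
  41 < parent 62 at index 1, swap → [43, 41, 88, 62]
  41 < parent 43 at index 0, swap → [41, 43, 88, 62]
Insert 42:
  append 42 at index 4 → [41, 43, 88, 62, 42]
  42 < parent 43 at index 1, swap → [41, 42, 88, 62, 43]
Insert 28:
  append 28 at index 5 → [41, 42, 88, 62, 43, 28]
  28 < parent 88 at index 2, swap → [41, 42, 28, 62, 43, 88]
  28 < parent 41 at index 0, swap → [28, 42, 41, 62, 43, 88]
Insert 1:
  append 1 at index 6 → [28, 42, 41, 62, 43, 88, 1]
  1 < parent 41 at index 2, swap → [28, 42, 1, 62, 43, 88, 41]
  1 < parent 28 at index 0, swap → [1, 42, 28, 62, 43, 88, 41]
Insert 81:
  append 81 at index 7 → [1, 42, 28, 62, 43, 88, 41, 81] (no swap needed)
Insert 77:
  append 77 at index 8 → [1, 42, 28, 62, 43, 88, 41, 81, 77] (no swap needed)
resulting array: [1, 42, 28, 62, 43, 88, 41, 81, 77]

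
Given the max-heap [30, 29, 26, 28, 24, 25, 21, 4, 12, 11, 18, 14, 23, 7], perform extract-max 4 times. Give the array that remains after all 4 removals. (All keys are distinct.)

extract-max #1 returns 30:
  remove root 30; move last element 7 to root → [7, 29, 26, 28, 24, 25, 21, 4, 12, 11, 18, 14, 23]
  7 vs larger child 29 at index 1, swap → [29, 7, 26, 28, 24, 25, 21, 4, 12, 11, 18, 14, 23]
  7 vs larger child 28 at index 3, swap → [29, 28, 26, 7, 24, 25, 21, 4, 12, 11, 18, 14, 23]
  7 vs larger child 12 at index 8, swap → [29, 28, 26, 12, 24, 25, 21, 4, 7, 11, 18, 14, 23]
extract-max #2 returns 29:
  remove root 29; move last element 23 to root → [23, 28, 26, 12, 24, 25, 21, 4, 7, 11, 18, 14]
  23 vs larger child 28 at index 1, swap → [28, 23, 26, 12, 24, 25, 21, 4, 7, 11, 18, 14]
  23 vs larger child 24 at index 4, swap → [28, 24, 26, 12, 23, 25, 21, 4, 7, 11, 18, 14]
extract-max #3 returns 28:
  remove root 28; move last element 14 to root → [14, 24, 26, 12, 23, 25, 21, 4, 7, 11, 18]
  14 vs larger child 26 at index 2, swap → [26, 24, 14, 12, 23, 25, 21, 4, 7, 11, 18]
  14 vs larger child 25 at index 5, swap → [26, 24, 25, 12, 23, 14, 21, 4, 7, 11, 18]
extract-max #4 returns 26:
  remove root 26; move last element 18 to root → [18, 24, 25, 12, 23, 14, 21, 4, 7, 11]
  18 vs larger child 25 at index 2, swap → [25, 24, 18, 12, 23, 14, 21, 4, 7, 11]
  18 vs larger child 21 at index 6, swap → [25, 24, 21, 12, 23, 14, 18, 4, 7, 11]

[25, 24, 21, 12, 23, 14, 18, 4, 7, 11]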